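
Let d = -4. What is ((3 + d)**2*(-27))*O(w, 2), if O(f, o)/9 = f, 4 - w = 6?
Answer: 486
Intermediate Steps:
w = -2 (w = 4 - 1*6 = 4 - 6 = -2)
O(f, o) = 9*f
((3 + d)**2*(-27))*O(w, 2) = ((3 - 4)**2*(-27))*(9*(-2)) = ((-1)**2*(-27))*(-18) = (1*(-27))*(-18) = -27*(-18) = 486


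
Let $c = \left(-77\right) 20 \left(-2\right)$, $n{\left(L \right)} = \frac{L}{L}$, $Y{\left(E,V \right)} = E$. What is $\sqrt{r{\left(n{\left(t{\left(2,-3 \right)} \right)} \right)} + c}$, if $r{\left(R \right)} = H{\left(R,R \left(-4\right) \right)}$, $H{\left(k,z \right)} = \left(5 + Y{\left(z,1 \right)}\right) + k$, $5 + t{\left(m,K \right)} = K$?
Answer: $\sqrt{3082} \approx 55.516$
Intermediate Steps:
$t{\left(m,K \right)} = -5 + K$
$n{\left(L \right)} = 1$
$c = 3080$ ($c = \left(-1540\right) \left(-2\right) = 3080$)
$H{\left(k,z \right)} = 5 + k + z$ ($H{\left(k,z \right)} = \left(5 + z\right) + k = 5 + k + z$)
$r{\left(R \right)} = 5 - 3 R$ ($r{\left(R \right)} = 5 + R + R \left(-4\right) = 5 + R - 4 R = 5 - 3 R$)
$\sqrt{r{\left(n{\left(t{\left(2,-3 \right)} \right)} \right)} + c} = \sqrt{\left(5 - 3\right) + 3080} = \sqrt{2 + 3080} = \sqrt{3082}$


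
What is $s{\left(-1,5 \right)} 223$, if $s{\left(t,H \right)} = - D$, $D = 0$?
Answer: $0$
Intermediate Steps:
$s{\left(t,H \right)} = 0$ ($s{\left(t,H \right)} = \left(-1\right) 0 = 0$)
$s{\left(-1,5 \right)} 223 = 0 \cdot 223 = 0$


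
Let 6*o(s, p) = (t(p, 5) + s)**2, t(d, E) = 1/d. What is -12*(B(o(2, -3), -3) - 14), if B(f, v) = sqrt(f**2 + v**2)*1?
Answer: 168 - 2*sqrt(26869)/9 ≈ 131.57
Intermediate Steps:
o(s, p) = (s + 1/p)**2/6 (o(s, p) = (1/p + s)**2/6 = (s + 1/p)**2/6)
B(f, v) = sqrt(f**2 + v**2)
-12*(B(o(2, -3), -3) - 14) = -12*(sqrt(((1/6)*(1 - 3*2)**2/(-3)**2)**2 + (-3)**2) - 14) = -12*(sqrt(((1/6)*(1/9)*(1 - 6)**2)**2 + 9) - 14) = -12*(sqrt(((1/6)*(1/9)*(-5)**2)**2 + 9) - 14) = -12*(sqrt(((1/6)*(1/9)*25)**2 + 9) - 14) = -12*(sqrt((25/54)**2 + 9) - 14) = -12*(sqrt(625/2916 + 9) - 14) = -12*(sqrt(26869/2916) - 14) = -12*(sqrt(26869)/54 - 14) = -12*(-14 + sqrt(26869)/54) = 168 - 2*sqrt(26869)/9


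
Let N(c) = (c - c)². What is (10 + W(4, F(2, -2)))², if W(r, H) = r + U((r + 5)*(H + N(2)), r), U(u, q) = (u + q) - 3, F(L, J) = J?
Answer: 9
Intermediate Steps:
N(c) = 0 (N(c) = 0² = 0)
U(u, q) = -3 + q + u (U(u, q) = (q + u) - 3 = -3 + q + u)
W(r, H) = -3 + 2*r + H*(5 + r) (W(r, H) = r + (-3 + r + (r + 5)*(H + 0)) = r + (-3 + r + (5 + r)*H) = r + (-3 + r + H*(5 + r)) = -3 + 2*r + H*(5 + r))
(10 + W(4, F(2, -2)))² = (10 + (-3 + 2*4 + 5*(-2) - 2*4))² = (10 + (-3 + 8 - 10 - 8))² = (10 - 13)² = (-3)² = 9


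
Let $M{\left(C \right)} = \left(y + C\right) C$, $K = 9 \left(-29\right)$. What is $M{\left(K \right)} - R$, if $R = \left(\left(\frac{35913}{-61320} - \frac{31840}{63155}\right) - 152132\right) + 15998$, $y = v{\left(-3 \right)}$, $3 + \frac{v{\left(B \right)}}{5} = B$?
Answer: $\frac{54755886147021}{258177640} \approx 2.1209 \cdot 10^{5}$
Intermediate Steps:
$v{\left(B \right)} = -15 + 5 B$
$K = -261$
$y = -30$ ($y = -15 + 5 \left(-3\right) = -15 - 15 = -30$)
$M{\left(C \right)} = C \left(-30 + C\right)$ ($M{\left(C \right)} = \left(-30 + C\right) C = C \left(-30 + C\right)$)
$R = - \frac{35147036211381}{258177640}$ ($R = \left(\left(35913 \left(- \frac{1}{61320}\right) - \frac{6368}{12631}\right) - 152132\right) + 15998 = \left(\left(- \frac{11971}{20440} - \frac{6368}{12631}\right) - 152132\right) + 15998 = \left(- \frac{281367621}{258177640} - 152132\right) + 15998 = - \frac{39277362096101}{258177640} + 15998 = - \frac{35147036211381}{258177640} \approx -1.3614 \cdot 10^{5}$)
$M{\left(K \right)} - R = - 261 \left(-30 - 261\right) - - \frac{35147036211381}{258177640} = \left(-261\right) \left(-291\right) + \frac{35147036211381}{258177640} = 75951 + \frac{35147036211381}{258177640} = \frac{54755886147021}{258177640}$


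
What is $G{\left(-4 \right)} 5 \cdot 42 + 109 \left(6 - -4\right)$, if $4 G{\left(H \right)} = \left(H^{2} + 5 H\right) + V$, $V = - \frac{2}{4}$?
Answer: $\frac{3415}{4} \approx 853.75$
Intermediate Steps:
$V = - \frac{1}{2}$ ($V = \left(-2\right) \frac{1}{4} = - \frac{1}{2} \approx -0.5$)
$G{\left(H \right)} = - \frac{1}{8} + \frac{H^{2}}{4} + \frac{5 H}{4}$ ($G{\left(H \right)} = \frac{\left(H^{2} + 5 H\right) - \frac{1}{2}}{4} = \frac{- \frac{1}{2} + H^{2} + 5 H}{4} = - \frac{1}{8} + \frac{H^{2}}{4} + \frac{5 H}{4}$)
$G{\left(-4 \right)} 5 \cdot 42 + 109 \left(6 - -4\right) = \left(- \frac{1}{8} + \frac{\left(-4\right)^{2}}{4} + \frac{5}{4} \left(-4\right)\right) 5 \cdot 42 + 109 \left(6 - -4\right) = \left(- \frac{1}{8} + \frac{1}{4} \cdot 16 - 5\right) 5 \cdot 42 + 109 \left(6 + 4\right) = \left(- \frac{1}{8} + 4 - 5\right) 5 \cdot 42 + 109 \cdot 10 = \left(- \frac{9}{8}\right) 5 \cdot 42 + 1090 = \left(- \frac{45}{8}\right) 42 + 1090 = - \frac{945}{4} + 1090 = \frac{3415}{4}$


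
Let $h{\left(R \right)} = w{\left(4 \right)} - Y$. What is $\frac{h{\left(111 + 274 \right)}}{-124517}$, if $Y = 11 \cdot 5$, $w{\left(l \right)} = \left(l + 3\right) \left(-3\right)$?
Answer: $\frac{76}{124517} \approx 0.00061036$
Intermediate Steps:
$w{\left(l \right)} = -9 - 3 l$ ($w{\left(l \right)} = \left(3 + l\right) \left(-3\right) = -9 - 3 l$)
$Y = 55$
$h{\left(R \right)} = -76$ ($h{\left(R \right)} = \left(-9 - 12\right) - 55 = -21 - 55 = -76$)
$\frac{h{\left(111 + 274 \right)}}{-124517} = - \frac{76}{-124517} = \left(-76\right) \left(- \frac{1}{124517}\right) = \frac{76}{124517}$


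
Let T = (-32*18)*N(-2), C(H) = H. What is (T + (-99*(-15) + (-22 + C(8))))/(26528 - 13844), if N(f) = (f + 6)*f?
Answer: 6079/12684 ≈ 0.47927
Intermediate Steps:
N(f) = f*(6 + f) (N(f) = (6 + f)*f = f*(6 + f))
T = 4608 (T = (-32*18)*(-2*(6 - 2)) = -(-1152)*4 = -576*(-8) = 4608)
(T + (-99*(-15) + (-22 + C(8))))/(26528 - 13844) = (4608 + (-99*(-15) + (-22 + 8)))/(26528 - 13844) = (4608 + (1485 - 14))/12684 = (4608 + 1471)*(1/12684) = 6079*(1/12684) = 6079/12684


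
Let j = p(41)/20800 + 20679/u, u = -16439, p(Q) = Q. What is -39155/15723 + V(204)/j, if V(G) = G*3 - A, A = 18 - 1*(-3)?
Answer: -3194139979706755/6752229787323 ≈ -473.05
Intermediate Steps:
A = 21 (A = 18 + 3 = 21)
j = -429449201/341931200 (j = 41/20800 + 20679/(-16439) = 41*(1/20800) + 20679*(-1/16439) = 41/20800 - 20679/16439 = -429449201/341931200 ≈ -1.2560)
V(G) = -21 + 3*G (V(G) = G*3 - 1*21 = 3*G - 21 = -21 + 3*G)
-39155/15723 + V(204)/j = -39155/15723 + (-21 + 3*204)/(-429449201/341931200) = -39155*1/15723 + (-21 + 612)*(-341931200/429449201) = -39155/15723 + 591*(-341931200/429449201) = -39155/15723 - 202081339200/429449201 = -3194139979706755/6752229787323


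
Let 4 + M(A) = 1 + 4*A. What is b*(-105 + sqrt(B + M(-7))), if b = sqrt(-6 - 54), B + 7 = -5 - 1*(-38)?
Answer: 2*I*sqrt(15)*(-105 + I*sqrt(5)) ≈ -17.32 - 813.33*I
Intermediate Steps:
M(A) = -3 + 4*A (M(A) = -4 + (1 + 4*A) = -3 + 4*A)
B = 26 (B = -7 + (-5 - 1*(-38)) = -7 + (-5 + 38) = -7 + 33 = 26)
b = 2*I*sqrt(15) (b = sqrt(-60) = 2*I*sqrt(15) ≈ 7.746*I)
b*(-105 + sqrt(B + M(-7))) = (2*I*sqrt(15))*(-105 + sqrt(26 + (-3 + 4*(-7)))) = (2*I*sqrt(15))*(-105 + sqrt(26 + (-3 - 28))) = (2*I*sqrt(15))*(-105 + sqrt(26 - 31)) = (2*I*sqrt(15))*(-105 + sqrt(-5)) = (2*I*sqrt(15))*(-105 + I*sqrt(5)) = 2*I*sqrt(15)*(-105 + I*sqrt(5))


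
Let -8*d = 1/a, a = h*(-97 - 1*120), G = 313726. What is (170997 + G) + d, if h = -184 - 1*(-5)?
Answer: 150624763911/310744 ≈ 4.8472e+5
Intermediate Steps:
h = -179 (h = -184 + 5 = -179)
a = 38843 (a = -179*(-97 - 1*120) = -179*(-97 - 120) = -179*(-217) = 38843)
d = -1/310744 (d = -1/8/38843 = -1/8*1/38843 = -1/310744 ≈ -3.2181e-6)
(170997 + G) + d = (170997 + 313726) - 1/310744 = 484723 - 1/310744 = 150624763911/310744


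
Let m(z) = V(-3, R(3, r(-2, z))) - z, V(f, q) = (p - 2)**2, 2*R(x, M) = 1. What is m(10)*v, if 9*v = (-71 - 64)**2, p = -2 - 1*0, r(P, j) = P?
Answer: 12150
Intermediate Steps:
R(x, M) = 1/2 (R(x, M) = (1/2)*1 = 1/2)
p = -2 (p = -2 + 0 = -2)
V(f, q) = 16 (V(f, q) = (-2 - 2)**2 = (-4)**2 = 16)
v = 2025 (v = (-71 - 64)**2/9 = (1/9)*(-135)**2 = (1/9)*18225 = 2025)
m(z) = 16 - z
m(10)*v = (16 - 1*10)*2025 = (16 - 10)*2025 = 6*2025 = 12150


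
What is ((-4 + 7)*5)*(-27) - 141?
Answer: -546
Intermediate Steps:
((-4 + 7)*5)*(-27) - 141 = (3*5)*(-27) - 141 = 15*(-27) - 141 = -405 - 141 = -546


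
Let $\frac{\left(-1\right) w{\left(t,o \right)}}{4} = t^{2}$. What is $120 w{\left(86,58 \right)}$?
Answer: $-3550080$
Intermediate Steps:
$w{\left(t,o \right)} = - 4 t^{2}$
$120 w{\left(86,58 \right)} = 120 \left(- 4 \cdot 86^{2}\right) = 120 \left(\left(-4\right) 7396\right) = 120 \left(-29584\right) = -3550080$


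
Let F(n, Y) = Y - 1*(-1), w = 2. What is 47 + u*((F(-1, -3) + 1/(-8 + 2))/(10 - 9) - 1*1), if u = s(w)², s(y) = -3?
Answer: 37/2 ≈ 18.500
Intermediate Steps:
F(n, Y) = 1 + Y (F(n, Y) = Y + 1 = 1 + Y)
u = 9 (u = (-3)² = 9)
47 + u*((F(-1, -3) + 1/(-8 + 2))/(10 - 9) - 1*1) = 47 + 9*(((1 - 3) + 1/(-8 + 2))/(10 - 9) - 1*1) = 47 + 9*((-2 + 1/(-6))/1 - 1) = 47 + 9*((-2 - ⅙)*1 - 1) = 47 + 9*(-13/6*1 - 1) = 47 + 9*(-13/6 - 1) = 47 + 9*(-19/6) = 47 - 57/2 = 37/2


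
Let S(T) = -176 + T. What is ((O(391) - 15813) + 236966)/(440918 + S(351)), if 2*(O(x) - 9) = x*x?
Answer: 595205/882186 ≈ 0.67469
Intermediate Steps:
O(x) = 9 + x²/2 (O(x) = 9 + (x*x)/2 = 9 + x²/2)
((O(391) - 15813) + 236966)/(440918 + S(351)) = (((9 + (½)*391²) - 15813) + 236966)/(440918 + (-176 + 351)) = (((9 + (½)*152881) - 15813) + 236966)/(440918 + 175) = (((9 + 152881/2) - 15813) + 236966)/441093 = ((152899/2 - 15813) + 236966)*(1/441093) = (121273/2 + 236966)*(1/441093) = (595205/2)*(1/441093) = 595205/882186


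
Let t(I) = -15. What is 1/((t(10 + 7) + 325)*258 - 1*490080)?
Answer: -1/410100 ≈ -2.4384e-6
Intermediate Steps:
1/((t(10 + 7) + 325)*258 - 1*490080) = 1/((-15 + 325)*258 - 1*490080) = 1/(310*258 - 490080) = 1/(79980 - 490080) = 1/(-410100) = -1/410100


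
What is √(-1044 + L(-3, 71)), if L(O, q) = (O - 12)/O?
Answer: I*√1039 ≈ 32.234*I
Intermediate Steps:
L(O, q) = (-12 + O)/O
√(-1044 + L(-3, 71)) = √(-1044 + (-12 - 3)/(-3)) = √(-1044 - ⅓*(-15)) = √(-1044 + 5) = √(-1039) = I*√1039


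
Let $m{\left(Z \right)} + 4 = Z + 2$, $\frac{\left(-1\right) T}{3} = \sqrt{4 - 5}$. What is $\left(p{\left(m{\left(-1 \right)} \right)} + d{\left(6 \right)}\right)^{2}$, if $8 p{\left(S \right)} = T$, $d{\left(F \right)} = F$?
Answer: $\frac{2295}{64} - \frac{9 i}{2} \approx 35.859 - 4.5 i$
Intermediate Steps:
$T = - 3 i$ ($T = - 3 \sqrt{4 - 5} = - 3 \sqrt{-1} = - 3 i \approx - 3.0 i$)
$m{\left(Z \right)} = -2 + Z$ ($m{\left(Z \right)} = -4 + \left(Z + 2\right) = -4 + \left(2 + Z\right) = -2 + Z$)
$p{\left(S \right)} = - \frac{3 i}{8}$ ($p{\left(S \right)} = \frac{\left(-3\right) i}{8} = - \frac{3 i}{8}$)
$\left(p{\left(m{\left(-1 \right)} \right)} + d{\left(6 \right)}\right)^{2} = \left(- \frac{3 i}{8} + 6\right)^{2} = \left(6 - \frac{3 i}{8}\right)^{2}$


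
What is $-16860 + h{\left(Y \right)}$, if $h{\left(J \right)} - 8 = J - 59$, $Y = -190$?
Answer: $-17101$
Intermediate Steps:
$h{\left(J \right)} = -51 + J$ ($h{\left(J \right)} = 8 + \left(J - 59\right) = 8 + \left(-59 + J\right) = -51 + J$)
$-16860 + h{\left(Y \right)} = -16860 - 241 = -17101$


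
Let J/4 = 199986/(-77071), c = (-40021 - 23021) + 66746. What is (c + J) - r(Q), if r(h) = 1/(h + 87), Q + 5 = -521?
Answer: 124970663631/33834169 ≈ 3693.6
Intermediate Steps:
Q = -526 (Q = -5 - 521 = -526)
r(h) = 1/(87 + h)
c = 3704 (c = -63042 + 66746 = 3704)
J = -799944/77071 (J = 4*(199986/(-77071)) = 4*(199986*(-1/77071)) = 4*(-199986/77071) = -799944/77071 ≈ -10.379)
(c + J) - r(Q) = (3704 - 799944/77071) - 1/(87 - 526) = 284671040/77071 - 1/(-439) = 284671040/77071 - 1*(-1/439) = 284671040/77071 + 1/439 = 124970663631/33834169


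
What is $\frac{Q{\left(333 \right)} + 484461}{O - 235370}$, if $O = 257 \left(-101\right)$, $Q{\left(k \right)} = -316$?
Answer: $- \frac{484145}{261327} \approx -1.8526$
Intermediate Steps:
$O = -25957$
$\frac{Q{\left(333 \right)} + 484461}{O - 235370} = \frac{-316 + 484461}{-25957 - 235370} = \frac{484145}{-261327} = 484145 \left(- \frac{1}{261327}\right) = - \frac{484145}{261327}$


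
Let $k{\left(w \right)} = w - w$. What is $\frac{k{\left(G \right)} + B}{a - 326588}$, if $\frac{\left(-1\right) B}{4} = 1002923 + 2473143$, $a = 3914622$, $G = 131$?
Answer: $- \frac{6952132}{1794017} \approx -3.8752$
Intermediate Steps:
$B = -13904264$ ($B = - 4 \left(1002923 + 2473143\right) = \left(-4\right) 3476066 = -13904264$)
$k{\left(w \right)} = 0$
$\frac{k{\left(G \right)} + B}{a - 326588} = \frac{0 - 13904264}{3914622 - 326588} = - \frac{13904264}{3588034} = \left(-13904264\right) \frac{1}{3588034} = - \frac{6952132}{1794017}$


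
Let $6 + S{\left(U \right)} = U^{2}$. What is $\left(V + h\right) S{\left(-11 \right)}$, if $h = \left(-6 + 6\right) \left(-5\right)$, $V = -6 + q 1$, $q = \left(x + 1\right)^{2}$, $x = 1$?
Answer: $-230$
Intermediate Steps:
$q = 4$ ($q = \left(1 + 1\right)^{2} = 2^{2} = 4$)
$S{\left(U \right)} = -6 + U^{2}$
$V = -2$ ($V = -6 + 4 \cdot 1 = -6 + 4 = -2$)
$h = 0$ ($h = 0 \left(-5\right) = 0$)
$\left(V + h\right) S{\left(-11 \right)} = \left(-2 + 0\right) \left(-6 + \left(-11\right)^{2}\right) = - 2 \left(-6 + 121\right) = \left(-2\right) 115 = -230$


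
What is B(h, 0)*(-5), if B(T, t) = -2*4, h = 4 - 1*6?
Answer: 40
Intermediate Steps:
h = -2 (h = 4 - 6 = -2)
B(T, t) = -8
B(h, 0)*(-5) = -8*(-5) = 40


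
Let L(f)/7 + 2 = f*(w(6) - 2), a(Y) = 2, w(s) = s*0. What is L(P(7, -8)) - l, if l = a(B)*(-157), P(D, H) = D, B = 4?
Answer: 202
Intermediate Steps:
w(s) = 0
l = -314 (l = 2*(-157) = -314)
L(f) = -14 - 14*f (L(f) = -14 + 7*(f*(0 - 2)) = -14 + 7*(f*(-2)) = -14 + 7*(-2*f) = -14 - 14*f)
L(P(7, -8)) - l = (-14 - 14*7) - 1*(-314) = (-14 - 98) + 314 = -112 + 314 = 202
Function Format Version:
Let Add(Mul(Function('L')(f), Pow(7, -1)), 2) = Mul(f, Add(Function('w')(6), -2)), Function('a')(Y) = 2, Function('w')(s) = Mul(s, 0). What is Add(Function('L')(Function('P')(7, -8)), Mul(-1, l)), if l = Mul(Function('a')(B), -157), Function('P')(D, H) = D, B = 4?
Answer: 202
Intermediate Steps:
Function('w')(s) = 0
l = -314 (l = Mul(2, -157) = -314)
Function('L')(f) = Add(-14, Mul(-14, f)) (Function('L')(f) = Add(-14, Mul(7, Mul(f, Add(0, -2)))) = Add(-14, Mul(7, Mul(f, -2))) = Add(-14, Mul(7, Mul(-2, f))) = Add(-14, Mul(-14, f)))
Add(Function('L')(Function('P')(7, -8)), Mul(-1, l)) = Add(Add(-14, Mul(-14, 7)), Mul(-1, -314)) = Add(Add(-14, -98), 314) = Add(-112, 314) = 202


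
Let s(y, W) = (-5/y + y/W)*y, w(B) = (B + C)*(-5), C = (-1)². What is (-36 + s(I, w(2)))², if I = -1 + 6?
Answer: 16384/9 ≈ 1820.4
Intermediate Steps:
I = 5
C = 1
w(B) = -5 - 5*B (w(B) = (B + 1)*(-5) = (1 + B)*(-5) = -5 - 5*B)
s(y, W) = y*(-5/y + y/W)
(-36 + s(I, w(2)))² = (-36 + (-5 + 5²/(-5 - 5*2)))² = (-36 + (-5 + 25/(-5 - 10)))² = (-36 + (-5 + 25/(-15)))² = (-36 + (-5 - 1/15*25))² = (-36 + (-5 - 5/3))² = (-36 - 20/3)² = (-128/3)² = 16384/9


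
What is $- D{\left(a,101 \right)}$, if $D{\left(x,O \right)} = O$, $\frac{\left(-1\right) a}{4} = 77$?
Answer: $-101$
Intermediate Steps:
$a = -308$ ($a = \left(-4\right) 77 = -308$)
$- D{\left(a,101 \right)} = \left(-1\right) 101 = -101$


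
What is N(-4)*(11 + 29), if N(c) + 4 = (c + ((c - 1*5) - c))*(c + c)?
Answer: 2720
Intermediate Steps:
N(c) = -4 + 2*c*(-5 + c) (N(c) = -4 + (c + ((c - 1*5) - c))*(c + c) = -4 + (c + ((c - 5) - c))*(2*c) = -4 + (c + ((-5 + c) - c))*(2*c) = -4 + (c - 5)*(2*c) = -4 + (-5 + c)*(2*c) = -4 + 2*c*(-5 + c))
N(-4)*(11 + 29) = (-4 - 10*(-4) + 2*(-4)**2)*(11 + 29) = (-4 + 40 + 2*16)*40 = (-4 + 40 + 32)*40 = 68*40 = 2720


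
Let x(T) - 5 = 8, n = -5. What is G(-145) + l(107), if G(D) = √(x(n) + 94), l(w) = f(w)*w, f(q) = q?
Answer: 11449 + √107 ≈ 11459.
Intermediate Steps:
x(T) = 13 (x(T) = 5 + 8 = 13)
l(w) = w² (l(w) = w*w = w²)
G(D) = √107 (G(D) = √(13 + 94) = √107)
G(-145) + l(107) = √107 + 107² = √107 + 11449 = 11449 + √107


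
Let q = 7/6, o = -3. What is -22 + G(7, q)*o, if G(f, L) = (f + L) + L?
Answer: -50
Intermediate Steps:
q = 7/6 (q = 7*(⅙) = 7/6 ≈ 1.1667)
G(f, L) = f + 2*L (G(f, L) = (L + f) + L = f + 2*L)
-22 + G(7, q)*o = -22 + (7 + 2*(7/6))*(-3) = -22 + (7 + 7/3)*(-3) = -22 + (28/3)*(-3) = -22 - 28 = -50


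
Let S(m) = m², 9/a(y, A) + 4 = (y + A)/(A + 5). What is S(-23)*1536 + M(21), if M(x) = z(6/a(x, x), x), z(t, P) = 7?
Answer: 812551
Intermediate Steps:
a(y, A) = 9/(-4 + (A + y)/(5 + A)) (a(y, A) = 9/(-4 + (y + A)/(A + 5)) = 9/(-4 + (A + y)/(5 + A)))
M(x) = 7
S(-23)*1536 + M(21) = (-23)²*1536 + 7 = 529*1536 + 7 = 812544 + 7 = 812551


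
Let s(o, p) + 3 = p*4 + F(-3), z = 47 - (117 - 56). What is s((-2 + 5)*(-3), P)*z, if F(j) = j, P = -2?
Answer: 196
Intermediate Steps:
z = -14 (z = 47 - 1*61 = 47 - 61 = -14)
s(o, p) = -6 + 4*p (s(o, p) = -3 + (p*4 - 3) = -3 + (4*p - 3) = -3 + (-3 + 4*p) = -6 + 4*p)
s((-2 + 5)*(-3), P)*z = (-6 + 4*(-2))*(-14) = (-6 - 8)*(-14) = -14*(-14) = 196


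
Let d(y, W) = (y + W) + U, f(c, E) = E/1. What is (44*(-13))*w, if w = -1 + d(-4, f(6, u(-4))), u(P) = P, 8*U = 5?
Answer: 9581/2 ≈ 4790.5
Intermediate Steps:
U = 5/8 (U = (⅛)*5 = 5/8 ≈ 0.62500)
f(c, E) = E (f(c, E) = E*1 = E)
d(y, W) = 5/8 + W + y (d(y, W) = (y + W) + 5/8 = (W + y) + 5/8 = 5/8 + W + y)
w = -67/8 (w = -1 + (5/8 - 4 - 4) = -1 - 59/8 = -67/8 ≈ -8.3750)
(44*(-13))*w = (44*(-13))*(-67/8) = -572*(-67/8) = 9581/2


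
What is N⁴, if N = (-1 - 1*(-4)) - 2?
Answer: 1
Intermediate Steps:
N = 1 (N = (-1 + 4) - 2 = 3 - 2 = 1)
N⁴ = 1⁴ = 1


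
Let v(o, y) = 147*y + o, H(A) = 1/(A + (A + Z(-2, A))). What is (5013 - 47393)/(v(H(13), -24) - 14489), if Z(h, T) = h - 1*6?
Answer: 152568/64861 ≈ 2.3522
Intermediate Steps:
Z(h, T) = -6 + h (Z(h, T) = h - 6 = -6 + h)
H(A) = 1/(-8 + 2*A) (H(A) = 1/(A + (A + (-6 - 2))) = 1/(A + (A - 8)) = 1/(A + (-8 + A)) = 1/(-8 + 2*A))
v(o, y) = o + 147*y
(5013 - 47393)/(v(H(13), -24) - 14489) = (5013 - 47393)/((1/(2*(-4 + 13)) + 147*(-24)) - 14489) = -42380/(((½)/9 - 3528) - 14489) = -42380/(((½)*(⅑) - 3528) - 14489) = -42380/((1/18 - 3528) - 14489) = -42380/(-63503/18 - 14489) = -42380/(-324305/18) = -42380*(-18/324305) = 152568/64861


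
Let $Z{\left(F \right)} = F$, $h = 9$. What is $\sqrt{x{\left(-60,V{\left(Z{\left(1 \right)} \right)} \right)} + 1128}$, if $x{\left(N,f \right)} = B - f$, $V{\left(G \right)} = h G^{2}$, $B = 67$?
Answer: $\sqrt{1186} \approx 34.438$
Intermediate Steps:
$V{\left(G \right)} = 9 G^{2}$
$x{\left(N,f \right)} = 67 - f$
$\sqrt{x{\left(-60,V{\left(Z{\left(1 \right)} \right)} \right)} + 1128} = \sqrt{\left(67 - 9 \cdot 1^{2}\right) + 1128} = \sqrt{\left(67 - 9 \cdot 1\right) + 1128} = \sqrt{\left(67 - 9\right) + 1128} = \sqrt{58 + 1128} = \sqrt{1186}$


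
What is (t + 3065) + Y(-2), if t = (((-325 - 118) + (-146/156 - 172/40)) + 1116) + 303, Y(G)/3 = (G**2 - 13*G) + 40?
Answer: 827924/195 ≈ 4245.8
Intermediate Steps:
Y(G) = 120 - 39*G + 3*G**2 (Y(G) = 3*((G**2 - 13*G) + 40) = 3*(40 + G**2 - 13*G) = 120 - 39*G + 3*G**2)
t = 189299/195 (t = ((-443 + (-146*1/156 - 172*1/40)) + 1116) + 303 = ((-443 + (-73/78 - 43/10)) + 1116) + 303 = ((-443 - 1021/195) + 1116) + 303 = (-87406/195 + 1116) + 303 = 130214/195 + 303 = 189299/195 ≈ 970.76)
(t + 3065) + Y(-2) = (189299/195 + 3065) + (120 - 39*(-2) + 3*(-2)**2) = 786974/195 + (120 + 78 + 3*4) = 786974/195 + (120 + 78 + 12) = 786974/195 + 210 = 827924/195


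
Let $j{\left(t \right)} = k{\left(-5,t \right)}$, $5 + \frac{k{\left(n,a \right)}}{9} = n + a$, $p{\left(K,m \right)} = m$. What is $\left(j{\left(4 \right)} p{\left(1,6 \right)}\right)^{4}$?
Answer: $11019960576$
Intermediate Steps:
$k{\left(n,a \right)} = -45 + 9 a + 9 n$ ($k{\left(n,a \right)} = -45 + 9 \left(n + a\right) = -45 + 9 \left(a + n\right) = -45 + \left(9 a + 9 n\right) = -45 + 9 a + 9 n$)
$j{\left(t \right)} = -90 + 9 t$ ($j{\left(t \right)} = -45 + 9 t + 9 \left(-5\right) = -45 + 9 t - 45 = -90 + 9 t$)
$\left(j{\left(4 \right)} p{\left(1,6 \right)}\right)^{4} = \left(\left(-90 + 9 \cdot 4\right) 6\right)^{4} = \left(\left(-90 + 36\right) 6\right)^{4} = \left(\left(-54\right) 6\right)^{4} = \left(-324\right)^{4} = 11019960576$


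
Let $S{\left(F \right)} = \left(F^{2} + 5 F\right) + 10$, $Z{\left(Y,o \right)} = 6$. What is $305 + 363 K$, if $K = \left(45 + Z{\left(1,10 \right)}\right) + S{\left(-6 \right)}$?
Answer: $24626$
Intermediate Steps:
$S{\left(F \right)} = 10 + F^{2} + 5 F$
$K = 67$ ($K = \left(45 + 6\right) + \left(10 + \left(-6\right)^{2} + 5 \left(-6\right)\right) = 51 + \left(10 + 36 - 30\right) = 51 + 16 = 67$)
$305 + 363 K = 305 + 363 \cdot 67 = 305 + 24321 = 24626$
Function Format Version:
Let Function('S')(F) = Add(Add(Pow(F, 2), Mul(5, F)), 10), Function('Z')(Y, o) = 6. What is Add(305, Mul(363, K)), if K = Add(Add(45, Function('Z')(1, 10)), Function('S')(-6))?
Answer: 24626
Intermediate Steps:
Function('S')(F) = Add(10, Pow(F, 2), Mul(5, F))
K = 67 (K = Add(Add(45, 6), Add(10, Pow(-6, 2), Mul(5, -6))) = Add(51, Add(10, 36, -30)) = Add(51, 16) = 67)
Add(305, Mul(363, K)) = Add(305, Mul(363, 67)) = Add(305, 24321) = 24626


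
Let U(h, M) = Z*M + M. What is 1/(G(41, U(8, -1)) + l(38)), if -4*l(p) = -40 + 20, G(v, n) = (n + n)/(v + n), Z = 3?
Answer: 37/177 ≈ 0.20904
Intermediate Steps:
U(h, M) = 4*M (U(h, M) = 3*M + M = 4*M)
G(v, n) = 2*n/(n + v) (G(v, n) = (2*n)/(n + v) = 2*n/(n + v))
l(p) = 5 (l(p) = -(-40 + 20)/4 = -¼*(-20) = 5)
1/(G(41, U(8, -1)) + l(38)) = 1/(2*(4*(-1))/(4*(-1) + 41) + 5) = 1/(2*(-4)/(-4 + 41) + 5) = 1/(2*(-4)/37 + 5) = 1/(2*(-4)*(1/37) + 5) = 1/(-8/37 + 5) = 1/(177/37) = 37/177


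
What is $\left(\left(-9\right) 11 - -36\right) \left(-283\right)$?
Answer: $17829$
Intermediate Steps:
$\left(\left(-9\right) 11 - -36\right) \left(-283\right) = \left(-99 + 36\right) \left(-283\right) = \left(-63\right) \left(-283\right) = 17829$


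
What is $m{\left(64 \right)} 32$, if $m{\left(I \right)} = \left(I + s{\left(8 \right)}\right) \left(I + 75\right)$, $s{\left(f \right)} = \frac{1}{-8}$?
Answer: $284116$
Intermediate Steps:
$s{\left(f \right)} = - \frac{1}{8}$
$m{\left(I \right)} = \left(75 + I\right) \left(- \frac{1}{8} + I\right)$ ($m{\left(I \right)} = \left(I - \frac{1}{8}\right) \left(I + 75\right) = \left(- \frac{1}{8} + I\right) \left(75 + I\right) = \left(75 + I\right) \left(- \frac{1}{8} + I\right)$)
$m{\left(64 \right)} 32 = \left(- \frac{75}{8} + 64^{2} + \frac{599}{8} \cdot 64\right) 32 = \left(- \frac{75}{8} + 4096 + 4792\right) 32 = \frac{71029}{8} \cdot 32 = 284116$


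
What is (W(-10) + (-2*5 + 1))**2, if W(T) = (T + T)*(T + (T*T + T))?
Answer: 2588881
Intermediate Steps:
W(T) = 2*T*(T**2 + 2*T) (W(T) = (2*T)*(T + (T**2 + T)) = (2*T)*(T + (T + T**2)) = (2*T)*(T**2 + 2*T) = 2*T*(T**2 + 2*T))
(W(-10) + (-2*5 + 1))**2 = (2*(-10)**2*(2 - 10) + (-2*5 + 1))**2 = (2*100*(-8) + (-10 + 1))**2 = (-1600 - 9)**2 = (-1609)**2 = 2588881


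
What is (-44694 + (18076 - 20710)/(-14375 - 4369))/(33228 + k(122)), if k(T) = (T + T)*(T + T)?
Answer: -19946231/41399248 ≈ -0.48180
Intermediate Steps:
k(T) = 4*T² (k(T) = (2*T)*(2*T) = 4*T²)
(-44694 + (18076 - 20710)/(-14375 - 4369))/(33228 + k(122)) = (-44694 + (18076 - 20710)/(-14375 - 4369))/(33228 + 4*122²) = (-44694 - 2634/(-18744))/(33228 + 4*14884) = (-44694 - 2634*(-1/18744))/(33228 + 59536) = (-44694 + 439/3124)/92764 = -139623617/3124*1/92764 = -19946231/41399248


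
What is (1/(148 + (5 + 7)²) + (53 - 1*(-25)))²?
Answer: 518791729/85264 ≈ 6084.5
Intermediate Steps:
(1/(148 + (5 + 7)²) + (53 - 1*(-25)))² = (1/(148 + 12²) + (53 + 25))² = (1/(148 + 144) + 78)² = (1/292 + 78)² = (22777/292)² = 518791729/85264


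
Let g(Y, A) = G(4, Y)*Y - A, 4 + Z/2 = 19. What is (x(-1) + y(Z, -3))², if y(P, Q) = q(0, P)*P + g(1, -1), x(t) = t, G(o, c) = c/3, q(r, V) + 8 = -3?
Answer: 978121/9 ≈ 1.0868e+5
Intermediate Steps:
Z = 30 (Z = -8 + 2*19 = -8 + 38 = 30)
q(r, V) = -11 (q(r, V) = -8 - 3 = -11)
G(o, c) = c/3 (G(o, c) = c*(⅓) = c/3)
g(Y, A) = -A + Y²/3 (g(Y, A) = (Y/3)*Y - A = Y²/3 - A = -A + Y²/3)
y(P, Q) = 4/3 - 11*P (y(P, Q) = -11*P + (-1*(-1) + (⅓)*1²) = -11*P + (1 + (⅓)*1) = -11*P + (1 + ⅓) = -11*P + 4/3 = 4/3 - 11*P)
(x(-1) + y(Z, -3))² = (-1 + (4/3 - 11*30))² = (-1 + (4/3 - 330))² = (-1 - 986/3)² = (-989/3)² = 978121/9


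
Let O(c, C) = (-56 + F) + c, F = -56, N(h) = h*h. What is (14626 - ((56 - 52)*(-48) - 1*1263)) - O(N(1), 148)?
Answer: 16192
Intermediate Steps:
N(h) = h²
O(c, C) = -112 + c (O(c, C) = (-56 - 56) + c = -112 + c)
(14626 - ((56 - 52)*(-48) - 1*1263)) - O(N(1), 148) = (14626 - ((56 - 52)*(-48) - 1*1263)) - (-112 + 1²) = (14626 - (4*(-48) - 1263)) - (-112 + 1) = (14626 - (-192 - 1263)) - 1*(-111) = (14626 - 1*(-1455)) + 111 = (14626 + 1455) + 111 = 16081 + 111 = 16192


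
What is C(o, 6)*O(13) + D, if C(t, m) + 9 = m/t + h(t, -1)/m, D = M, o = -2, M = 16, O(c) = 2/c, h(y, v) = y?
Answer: 550/39 ≈ 14.103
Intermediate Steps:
D = 16
C(t, m) = -9 + m/t + t/m (C(t, m) = -9 + (m/t + t/m) = -9 + m/t + t/m)
C(o, 6)*O(13) + D = (-9 + 6/(-2) - 2/6)*(2/13) + 16 = (-9 + 6*(-½) - 2*⅙)*(2*(1/13)) + 16 = (-9 - 3 - ⅓)*(2/13) + 16 = -37/3*2/13 + 16 = -74/39 + 16 = 550/39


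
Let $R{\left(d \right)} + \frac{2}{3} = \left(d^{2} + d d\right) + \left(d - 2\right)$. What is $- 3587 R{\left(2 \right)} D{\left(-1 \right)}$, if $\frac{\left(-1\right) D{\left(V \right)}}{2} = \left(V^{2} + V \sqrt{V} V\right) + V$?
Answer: $\frac{157828 i}{3} \approx 52609.0 i$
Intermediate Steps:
$R{\left(d \right)} = - \frac{8}{3} + d + 2 d^{2}$ ($R{\left(d \right)} = - \frac{2}{3} + \left(\left(d^{2} + d d\right) + \left(d - 2\right)\right) = - \frac{2}{3} + \left(\left(d^{2} + d^{2}\right) + \left(d - 2\right)\right) = - \frac{2}{3} + \left(2 d^{2} + \left(-2 + d\right)\right) = - \frac{2}{3} + \left(-2 + d + 2 d^{2}\right) = - \frac{8}{3} + d + 2 d^{2}$)
$D{\left(V \right)} = - 2 V - 2 V^{2} - 2 V^{\frac{5}{2}}$ ($D{\left(V \right)} = - 2 \left(\left(V^{2} + V \sqrt{V} V\right) + V\right) = - 2 \left(\left(V^{2} + V^{\frac{3}{2}} V\right) + V\right) = - 2 \left(\left(V^{2} + V^{\frac{5}{2}}\right) + V\right) = - 2 \left(V + V^{2} + V^{\frac{5}{2}}\right) = - 2 V - 2 V^{2} - 2 V^{\frac{5}{2}}$)
$- 3587 R{\left(2 \right)} D{\left(-1 \right)} = - 3587 \left(- \frac{8}{3} + 2 + 2 \cdot 2^{2}\right) \left(\left(-2\right) \left(-1\right) - 2 \left(-1\right)^{2} - 2 \left(-1\right)^{\frac{5}{2}}\right) = - 3587 \left(- \frac{8}{3} + 2 + 2 \cdot 4\right) \left(2 - 2 - 2 i\right) = - 3587 \left(- \frac{8}{3} + 2 + 8\right) \left(2 - 2 - 2 i\right) = - 3587 \frac{22 \left(- 2 i\right)}{3} = - 3587 \left(- \frac{44 i}{3}\right) = \frac{157828 i}{3}$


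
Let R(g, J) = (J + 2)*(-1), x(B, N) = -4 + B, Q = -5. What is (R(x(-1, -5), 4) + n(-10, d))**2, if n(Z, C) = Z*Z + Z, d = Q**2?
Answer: 7056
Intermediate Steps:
R(g, J) = -2 - J (R(g, J) = (2 + J)*(-1) = -2 - J)
d = 25 (d = (-5)**2 = 25)
n(Z, C) = Z + Z**2 (n(Z, C) = Z**2 + Z = Z + Z**2)
(R(x(-1, -5), 4) + n(-10, d))**2 = ((-2 - 1*4) - 10*(1 - 10))**2 = ((-2 - 4) - 10*(-9))**2 = (-6 + 90)**2 = 84**2 = 7056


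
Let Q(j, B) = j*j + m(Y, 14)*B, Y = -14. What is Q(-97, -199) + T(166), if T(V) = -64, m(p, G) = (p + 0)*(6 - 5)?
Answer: 12131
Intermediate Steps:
m(p, G) = p (m(p, G) = p*1 = p)
Q(j, B) = j² - 14*B (Q(j, B) = j*j - 14*B = j² - 14*B)
Q(-97, -199) + T(166) = ((-97)² - 14*(-199)) - 64 = (9409 + 2786) - 64 = 12195 - 64 = 12131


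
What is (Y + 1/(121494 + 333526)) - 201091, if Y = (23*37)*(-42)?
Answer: -107763751659/455020 ≈ -2.3683e+5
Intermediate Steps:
Y = -35742 (Y = 851*(-42) = -35742)
(Y + 1/(121494 + 333526)) - 201091 = (-35742 + 1/(121494 + 333526)) - 201091 = (-35742 + 1/455020) - 201091 = -16263324839/455020 - 201091 = -107763751659/455020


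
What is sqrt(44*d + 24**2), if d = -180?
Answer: 12*I*sqrt(51) ≈ 85.697*I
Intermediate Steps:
sqrt(44*d + 24**2) = sqrt(44*(-180) + 24**2) = sqrt(-7920 + 576) = sqrt(-7344) = 12*I*sqrt(51)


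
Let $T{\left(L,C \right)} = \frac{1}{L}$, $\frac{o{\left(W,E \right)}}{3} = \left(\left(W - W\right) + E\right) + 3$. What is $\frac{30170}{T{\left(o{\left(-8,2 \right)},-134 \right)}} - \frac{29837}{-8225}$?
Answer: $\frac{3722253587}{8225} \approx 4.5255 \cdot 10^{5}$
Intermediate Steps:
$o{\left(W,E \right)} = 9 + 3 E$ ($o{\left(W,E \right)} = 3 \left(\left(\left(W - W\right) + E\right) + 3\right) = 3 \left(\left(0 + E\right) + 3\right) = 3 \left(E + 3\right) = 3 \left(3 + E\right) = 9 + 3 E$)
$\frac{30170}{T{\left(o{\left(-8,2 \right)},-134 \right)}} - \frac{29837}{-8225} = \frac{30170}{\frac{1}{9 + 3 \cdot 2}} - \frac{29837}{-8225} = \frac{30170}{\frac{1}{9 + 6}} - - \frac{29837}{8225} = \frac{30170}{\frac{1}{15}} + \frac{29837}{8225} = 30170 \frac{1}{\frac{1}{15}} + \frac{29837}{8225} = 30170 \cdot 15 + \frac{29837}{8225} = 452550 + \frac{29837}{8225} = \frac{3722253587}{8225}$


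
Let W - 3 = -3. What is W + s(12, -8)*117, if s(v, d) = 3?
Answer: 351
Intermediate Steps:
W = 0 (W = 3 - 3 = 0)
W + s(12, -8)*117 = 0 + 3*117 = 0 + 351 = 351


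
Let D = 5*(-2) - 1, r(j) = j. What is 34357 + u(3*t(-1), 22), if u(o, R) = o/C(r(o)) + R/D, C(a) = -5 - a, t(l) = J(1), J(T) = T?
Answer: 274837/8 ≈ 34355.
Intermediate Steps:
t(l) = 1
D = -11 (D = -10 - 1 = -11)
u(o, R) = -R/11 + o/(-5 - o) (u(o, R) = o/(-5 - o) + R/(-11) = o/(-5 - o) + R*(-1/11) = o/(-5 - o) - R/11 = -R/11 + o/(-5 - o))
34357 + u(3*t(-1), 22) = 34357 + (-1/11*22 - 3*1/(5 + 3*1)) = 34357 + (-2 - 1*3/(5 + 3)) = 34357 + (-2 - 1*3/8) = 34357 + (-2 - 1*3*⅛) = 34357 + (-2 - 3/8) = 34357 - 19/8 = 274837/8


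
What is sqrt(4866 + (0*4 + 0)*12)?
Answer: sqrt(4866) ≈ 69.757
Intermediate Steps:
sqrt(4866 + (0*4 + 0)*12) = sqrt(4866 + (0 + 0)*12) = sqrt(4866 + 0*12) = sqrt(4866 + 0) = sqrt(4866)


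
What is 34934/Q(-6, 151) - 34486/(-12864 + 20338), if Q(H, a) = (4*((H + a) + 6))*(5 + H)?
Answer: -70481565/1128574 ≈ -62.452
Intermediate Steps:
Q(H, a) = (5 + H)*(24 + 4*H + 4*a) (Q(H, a) = (4*(6 + H + a))*(5 + H) = (24 + 4*H + 4*a)*(5 + H) = (5 + H)*(24 + 4*H + 4*a))
34934/Q(-6, 151) - 34486/(-12864 + 20338) = 34934/(120 + 4*(-6)**2 + 20*151 + 44*(-6) + 4*(-6)*151) - 34486/(-12864 + 20338) = 34934/(120 + 4*36 + 3020 - 264 - 3624) - 34486/7474 = 34934/(120 + 144 + 3020 - 264 - 3624) - 34486*1/7474 = 34934/(-604) - 17243/3737 = 34934*(-1/604) - 17243/3737 = -17467/302 - 17243/3737 = -70481565/1128574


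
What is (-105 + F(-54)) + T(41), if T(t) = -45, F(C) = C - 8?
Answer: -212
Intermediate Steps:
F(C) = -8 + C
(-105 + F(-54)) + T(41) = (-105 + (-8 - 54)) - 45 = (-105 - 62) - 45 = -167 - 45 = -212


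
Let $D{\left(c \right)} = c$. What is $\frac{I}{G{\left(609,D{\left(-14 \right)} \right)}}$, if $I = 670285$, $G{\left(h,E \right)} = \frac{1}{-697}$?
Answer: $-467188645$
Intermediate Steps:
$G{\left(h,E \right)} = - \frac{1}{697}$
$\frac{I}{G{\left(609,D{\left(-14 \right)} \right)}} = \frac{670285}{- \frac{1}{697}} = 670285 \left(-697\right) = -467188645$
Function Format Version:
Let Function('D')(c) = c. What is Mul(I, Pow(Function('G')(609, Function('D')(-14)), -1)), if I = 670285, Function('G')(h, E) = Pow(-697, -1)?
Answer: -467188645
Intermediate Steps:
Function('G')(h, E) = Rational(-1, 697)
Mul(I, Pow(Function('G')(609, Function('D')(-14)), -1)) = Mul(670285, Pow(Rational(-1, 697), -1)) = Mul(670285, -697) = -467188645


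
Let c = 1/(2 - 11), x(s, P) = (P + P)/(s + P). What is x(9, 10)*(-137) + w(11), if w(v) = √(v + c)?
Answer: -2740/19 + 7*√2/3 ≈ -140.91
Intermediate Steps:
x(s, P) = 2*P/(P + s) (x(s, P) = (2*P)/(P + s) = 2*P/(P + s))
c = -⅑ (c = 1/(-9) = -⅑ ≈ -0.11111)
w(v) = √(-⅑ + v) (w(v) = √(v - ⅑) = √(-⅑ + v))
x(9, 10)*(-137) + w(11) = (2*10/(10 + 9))*(-137) + √(-1 + 9*11)/3 = (2*10/19)*(-137) + √(-1 + 99)/3 = (2*10*(1/19))*(-137) + √98/3 = (20/19)*(-137) + (7*√2)/3 = -2740/19 + 7*√2/3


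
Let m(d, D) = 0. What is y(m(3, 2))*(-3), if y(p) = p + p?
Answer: 0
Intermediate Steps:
y(p) = 2*p
y(m(3, 2))*(-3) = (2*0)*(-3) = 0*(-3) = 0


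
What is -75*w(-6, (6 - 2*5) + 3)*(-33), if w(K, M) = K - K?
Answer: 0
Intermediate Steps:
w(K, M) = 0
-75*w(-6, (6 - 2*5) + 3)*(-33) = -75*0*(-33) = 0*(-33) = 0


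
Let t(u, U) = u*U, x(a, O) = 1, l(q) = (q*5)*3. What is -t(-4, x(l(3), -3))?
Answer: 4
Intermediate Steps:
l(q) = 15*q (l(q) = (5*q)*3 = 15*q)
t(u, U) = U*u
-t(-4, x(l(3), -3)) = -(-4) = -1*(-4) = 4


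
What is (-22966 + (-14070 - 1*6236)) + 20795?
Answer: -22477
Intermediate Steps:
(-22966 + (-14070 - 1*6236)) + 20795 = (-22966 + (-14070 - 6236)) + 20795 = (-22966 - 20306) + 20795 = -43272 + 20795 = -22477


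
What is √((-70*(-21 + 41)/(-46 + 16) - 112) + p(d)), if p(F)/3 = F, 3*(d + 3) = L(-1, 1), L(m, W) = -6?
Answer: I*√723/3 ≈ 8.9629*I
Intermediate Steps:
d = -5 (d = -3 + (⅓)*(-6) = -3 - 2 = -5)
p(F) = 3*F
√((-70*(-21 + 41)/(-46 + 16) - 112) + p(d)) = √((-70*(-21 + 41)/(-46 + 16) - 112) + 3*(-5)) = √((-1400/(-30) - 112) - 15) = √((-1400*(-1)/30 - 112) - 15) = √((-70*(-⅔) - 112) - 15) = √((140/3 - 112) - 15) = √(-196/3 - 15) = √(-241/3) = I*√723/3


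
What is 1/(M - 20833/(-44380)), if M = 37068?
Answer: 44380/1645098673 ≈ 2.6977e-5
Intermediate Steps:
1/(M - 20833/(-44380)) = 1/(37068 - 20833/(-44380)) = 1/(37068 - 20833*(-1/44380)) = 1/(37068 + 20833/44380) = 1/(1645098673/44380) = 44380/1645098673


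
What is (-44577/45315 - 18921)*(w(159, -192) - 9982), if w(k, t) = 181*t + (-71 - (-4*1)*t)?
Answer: 4341839423724/5035 ≈ 8.6233e+8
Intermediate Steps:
w(k, t) = -71 + 185*t (w(k, t) = 181*t + (-71 - (-4)*t) = 181*t + (-71 + 4*t) = -71 + 185*t)
(-44577/45315 - 18921)*(w(159, -192) - 9982) = (-44577/45315 - 18921)*((-71 + 185*(-192)) - 9982) = (-44577*1/45315 - 18921)*((-71 - 35520) - 9982) = (-4953/5035 - 18921)*(-35591 - 9982) = -95272188/5035*(-45573) = 4341839423724/5035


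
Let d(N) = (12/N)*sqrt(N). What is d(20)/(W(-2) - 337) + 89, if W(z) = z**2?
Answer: 89 - 2*sqrt(5)/555 ≈ 88.992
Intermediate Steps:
d(N) = 12/sqrt(N)
d(20)/(W(-2) - 337) + 89 = (12/sqrt(20))/((-2)**2 - 337) + 89 = (12*(sqrt(5)/10))/(4 - 337) + 89 = (6*sqrt(5)/5)/(-333) + 89 = (6*sqrt(5)/5)*(-1/333) + 89 = -2*sqrt(5)/555 + 89 = 89 - 2*sqrt(5)/555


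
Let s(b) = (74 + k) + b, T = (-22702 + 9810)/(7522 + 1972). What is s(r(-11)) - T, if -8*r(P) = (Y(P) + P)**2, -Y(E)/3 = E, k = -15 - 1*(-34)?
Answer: 321447/9494 ≈ 33.858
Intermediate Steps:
k = 19 (k = -15 + 34 = 19)
Y(E) = -3*E
r(P) = -P**2/2 (r(P) = -(-3*P + P)**2/8 = -4*P**2/8 = -P**2/2)
T = -6446/4747 (T = -12892/9494 = -12892*1/9494 = -6446/4747 ≈ -1.3579)
s(b) = 93 + b (s(b) = (74 + 19) + b = 93 + b)
s(r(-11)) - T = (93 - 1/2*(-11)**2) - 1*(-6446/4747) = (93 - 1/2*121) + 6446/4747 = (93 - 121/2) + 6446/4747 = 65/2 + 6446/4747 = 321447/9494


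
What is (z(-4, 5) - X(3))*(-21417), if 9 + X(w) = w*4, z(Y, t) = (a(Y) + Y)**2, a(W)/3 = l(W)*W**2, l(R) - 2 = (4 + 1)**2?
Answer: -35750562837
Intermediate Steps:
l(R) = 27 (l(R) = 2 + (4 + 1)**2 = 2 + 5**2 = 2 + 25 = 27)
a(W) = 81*W**2 (a(W) = 3*(27*W**2) = 81*W**2)
z(Y, t) = (Y + 81*Y**2)**2 (z(Y, t) = (81*Y**2 + Y)**2 = (Y + 81*Y**2)**2)
X(w) = -9 + 4*w (X(w) = -9 + w*4 = -9 + 4*w)
(z(-4, 5) - X(3))*(-21417) = ((-4)**2*(1 + 81*(-4))**2 - (-9 + 4*3))*(-21417) = (16*(1 - 324)**2 - (-9 + 12))*(-21417) = (16*(-323)**2 - 1*3)*(-21417) = (16*104329 - 3)*(-21417) = (1669264 - 3)*(-21417) = 1669261*(-21417) = -35750562837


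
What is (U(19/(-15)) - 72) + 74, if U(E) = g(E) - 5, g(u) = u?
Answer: -64/15 ≈ -4.2667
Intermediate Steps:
U(E) = -5 + E (U(E) = E - 5 = -5 + E)
(U(19/(-15)) - 72) + 74 = ((-5 + 19/(-15)) - 72) + 74 = ((-5 + 19*(-1/15)) - 72) + 74 = ((-5 - 19/15) - 72) + 74 = (-94/15 - 72) + 74 = -1174/15 + 74 = -64/15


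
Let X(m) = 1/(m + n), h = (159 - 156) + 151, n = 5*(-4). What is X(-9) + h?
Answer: 4465/29 ≈ 153.97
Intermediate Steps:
n = -20
h = 154 (h = 3 + 151 = 154)
X(m) = 1/(-20 + m) (X(m) = 1/(m - 20) = 1/(-20 + m))
X(-9) + h = 1/(-20 - 9) + 154 = 1/(-29) + 154 = -1/29 + 154 = 4465/29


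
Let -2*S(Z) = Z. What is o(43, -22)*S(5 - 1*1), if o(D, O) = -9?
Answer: 18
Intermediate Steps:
S(Z) = -Z/2
o(43, -22)*S(5 - 1*1) = -(-9)*(5 - 1*1)/2 = -(-9)*(5 - 1)/2 = -(-9)*4/2 = -9*(-2) = 18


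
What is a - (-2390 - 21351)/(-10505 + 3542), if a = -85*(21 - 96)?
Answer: 44365384/6963 ≈ 6371.6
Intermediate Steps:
a = 6375 (a = -85*(-75) = 6375)
a - (-2390 - 21351)/(-10505 + 3542) = 6375 - (-2390 - 21351)/(-10505 + 3542) = 6375 - (-23741)/(-6963) = 6375 - (-23741)*(-1)/6963 = 6375 - 1*23741/6963 = 6375 - 23741/6963 = 44365384/6963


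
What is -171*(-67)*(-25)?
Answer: -286425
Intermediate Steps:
-171*(-67)*(-25) = 11457*(-25) = -286425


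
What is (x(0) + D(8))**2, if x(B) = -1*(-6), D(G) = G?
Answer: 196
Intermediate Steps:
x(B) = 6
(x(0) + D(8))**2 = (6 + 8)**2 = 14**2 = 196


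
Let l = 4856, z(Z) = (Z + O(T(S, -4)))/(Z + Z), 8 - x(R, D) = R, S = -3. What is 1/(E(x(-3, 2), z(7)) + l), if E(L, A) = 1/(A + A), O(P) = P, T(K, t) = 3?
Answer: 10/48567 ≈ 0.00020590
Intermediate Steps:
x(R, D) = 8 - R
z(Z) = (3 + Z)/(2*Z) (z(Z) = (Z + 3)/(Z + Z) = (3 + Z)/((2*Z)) = (3 + Z)*(1/(2*Z)) = (3 + Z)/(2*Z))
E(L, A) = 1/(2*A)
1/(E(x(-3, 2), z(7)) + l) = 1/(1/(2*(((½)*(3 + 7)/7))) + 4856) = 1/(1/(2*(((½)*(⅐)*10))) + 4856) = 1/(1/(2*(5/7)) + 4856) = 1/((½)*(7/5) + 4856) = 1/(7/10 + 4856) = 1/(48567/10) = 10/48567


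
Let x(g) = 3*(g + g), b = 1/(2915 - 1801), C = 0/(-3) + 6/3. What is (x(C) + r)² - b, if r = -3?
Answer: 90233/1114 ≈ 80.999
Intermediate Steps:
C = 2 (C = 0*(-⅓) + 6*(⅓) = 0 + 2 = 2)
b = 1/1114 ≈ 0.00089767
x(g) = 6*g (x(g) = 3*(2*g) = 6*g)
(x(C) + r)² - b = (6*2 - 3)² - 1*1/1114 = (12 - 3)² - 1/1114 = 9² - 1/1114 = 81 - 1/1114 = 90233/1114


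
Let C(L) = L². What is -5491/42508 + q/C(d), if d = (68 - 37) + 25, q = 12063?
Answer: 123888557/33326272 ≈ 3.7174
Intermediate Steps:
d = 56 (d = 31 + 25 = 56)
-5491/42508 + q/C(d) = -5491/42508 + 12063/(56²) = -5491*1/42508 + 12063/3136 = -5491/42508 + 12063*(1/3136) = -5491/42508 + 12063/3136 = 123888557/33326272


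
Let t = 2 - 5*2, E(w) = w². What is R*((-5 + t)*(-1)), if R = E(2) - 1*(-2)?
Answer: 78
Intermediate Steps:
t = -8 (t = 2 - 10 = -8)
R = 6 (R = 2² - 1*(-2) = 4 + 2 = 6)
R*((-5 + t)*(-1)) = 6*((-5 - 8)*(-1)) = 6*(-13*(-1)) = 6*13 = 78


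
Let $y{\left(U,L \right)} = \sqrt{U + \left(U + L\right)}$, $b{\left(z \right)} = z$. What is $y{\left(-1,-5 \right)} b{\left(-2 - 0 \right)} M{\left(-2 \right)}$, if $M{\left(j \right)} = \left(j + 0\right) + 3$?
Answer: $- 2 i \sqrt{7} \approx - 5.2915 i$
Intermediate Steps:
$y{\left(U,L \right)} = \sqrt{L + 2 U}$ ($y{\left(U,L \right)} = \sqrt{U + \left(L + U\right)} = \sqrt{L + 2 U}$)
$M{\left(j \right)} = 3 + j$ ($M{\left(j \right)} = j + 3 = 3 + j$)
$y{\left(-1,-5 \right)} b{\left(-2 - 0 \right)} M{\left(-2 \right)} = \sqrt{-5 + 2 \left(-1\right)} \left(-2 - 0\right) \left(3 - 2\right) = \sqrt{-5 - 2} \left(-2 + 0\right) 1 = \sqrt{-7} \left(-2\right) 1 = i \sqrt{7} \left(-2\right) 1 = - 2 i \sqrt{7} \cdot 1 = - 2 i \sqrt{7}$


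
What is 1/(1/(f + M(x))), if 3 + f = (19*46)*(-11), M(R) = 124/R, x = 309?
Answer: -2971529/309 ≈ -9616.6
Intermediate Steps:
f = -9617 (f = -3 + (19*46)*(-11) = -3 + 874*(-11) = -3 - 9614 = -9617)
1/(1/(f + M(x))) = 1/(1/(-9617 + 124/309)) = 1/(1/(-2971529/309)) = 1/(-309/2971529) = -2971529/309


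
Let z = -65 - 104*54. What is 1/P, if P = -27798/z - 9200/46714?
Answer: 132691117/623145286 ≈ 0.21294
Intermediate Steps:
z = -5681 (z = -65 - 5616 = -5681)
P = 623145286/132691117 (P = -27798/(-5681) - 9200/46714 = -27798*(-1/5681) - 9200*1/46714 = 27798/5681 - 4600/23357 = 623145286/132691117 ≈ 4.6962)
1/P = 1/(623145286/132691117) = 132691117/623145286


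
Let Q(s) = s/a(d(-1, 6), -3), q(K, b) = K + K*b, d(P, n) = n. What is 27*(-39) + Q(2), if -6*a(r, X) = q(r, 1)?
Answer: -1054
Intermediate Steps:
a(r, X) = -r/3 (a(r, X) = -r*(1 + 1)/6 = -r*2/6 = -r/3)
Q(s) = -s/2 (Q(s) = s/((-1/3*6)) = s/(-2) = s*(-1/2) = -s/2)
27*(-39) + Q(2) = 27*(-39) - 1/2*2 = -1053 - 1 = -1054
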